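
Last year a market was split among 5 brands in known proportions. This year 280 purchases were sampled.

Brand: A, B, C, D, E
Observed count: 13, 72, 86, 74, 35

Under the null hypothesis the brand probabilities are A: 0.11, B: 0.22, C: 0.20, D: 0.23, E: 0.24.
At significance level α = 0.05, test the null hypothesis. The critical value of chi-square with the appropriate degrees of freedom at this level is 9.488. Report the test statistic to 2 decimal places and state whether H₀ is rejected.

44.97; reject

Expected counts E_i = n·p_i: 280×0.11 = 30.8, 280×0.22 = 61.6, 280×0.20 = 56, 280×0.23 = 64.4, 280×0.24 = 67.2.
χ² = (13−30.8)²/30.8 + (72−61.6)²/61.6 + (86−56)²/56 + (74−64.4)²/64.4 + (35−67.2)²/67.2
   = 10.287 + 1.756 + 16.071 + 1.431 + 15.429
Sum = 44.97
df = 4. Since 44.97 > 9.488, we reject H₀.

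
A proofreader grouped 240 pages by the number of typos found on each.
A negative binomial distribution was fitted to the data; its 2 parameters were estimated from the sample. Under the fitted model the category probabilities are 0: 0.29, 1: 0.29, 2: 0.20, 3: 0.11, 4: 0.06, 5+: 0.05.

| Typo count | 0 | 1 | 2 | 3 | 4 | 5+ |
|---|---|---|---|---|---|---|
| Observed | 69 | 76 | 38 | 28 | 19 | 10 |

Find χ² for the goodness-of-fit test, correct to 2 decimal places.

4.58

Expected counts E_i = n·p_i: 240×0.29 = 69.6, 240×0.29 = 69.6, 240×0.20 = 48, 240×0.11 = 26.4, 240×0.06 = 14.4, 240×0.05 = 12.
0: (69 − 69.6)²/69.6 = 0.36/69.6 = 0.005
1: (76 − 69.6)²/69.6 = 40.96/69.6 = 0.589
2: (38 − 48)²/48 = 100/48 = 2.083
3: (28 − 26.4)²/26.4 = 2.56/26.4 = 0.097
4: (19 − 14.4)²/14.4 = 21.16/14.4 = 1.469
5+: (10 − 12)²/12 = 4/12 = 0.333
Sum = 4.58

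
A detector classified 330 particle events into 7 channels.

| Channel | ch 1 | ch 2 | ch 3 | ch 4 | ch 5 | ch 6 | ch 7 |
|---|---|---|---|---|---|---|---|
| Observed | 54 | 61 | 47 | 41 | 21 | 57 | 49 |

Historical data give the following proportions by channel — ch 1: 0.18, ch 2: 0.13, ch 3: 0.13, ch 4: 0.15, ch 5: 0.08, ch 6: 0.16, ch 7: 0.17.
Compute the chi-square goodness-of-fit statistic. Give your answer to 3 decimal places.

12.316

Expected counts E_i = n·p_i: 330×0.18 = 59.4, 330×0.13 = 42.9, 330×0.13 = 42.9, 330×0.15 = 49.5, 330×0.08 = 26.4, 330×0.16 = 52.8, 330×0.17 = 56.1.
χ² = (54−59.4)²/59.4 + (61−42.9)²/42.9 + (47−42.9)²/42.9 + (41−49.5)²/49.5 + (21−26.4)²/26.4 + (57−52.8)²/52.8 + (49−56.1)²/56.1
   = 0.4909 + 7.6366 + 0.3918 + 1.4596 + 1.1045 + 0.3341 + 0.8986
Sum = 12.316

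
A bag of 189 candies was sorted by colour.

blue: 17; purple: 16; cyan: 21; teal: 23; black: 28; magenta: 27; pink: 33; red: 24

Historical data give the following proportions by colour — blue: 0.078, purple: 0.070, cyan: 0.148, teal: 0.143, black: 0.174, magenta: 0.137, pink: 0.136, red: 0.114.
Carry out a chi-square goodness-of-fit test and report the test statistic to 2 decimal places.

Expected counts E_i = n·p_i: 189×0.078 = 14.742, 189×0.070 = 13.23, 189×0.148 = 27.972, 189×0.143 = 27.027, 189×0.174 = 32.886, 189×0.137 = 25.893, 189×0.136 = 25.704, 189×0.114 = 21.546.
cat          O        E   (O−E)²/E
blue        17   14.742      0.346
purple      16    13.23      0.580
cyan        21   27.972      1.738
teal        23   27.027      0.600
black       28   32.886      0.726
magenta     27   25.893      0.047
pink        33   25.704      2.071
red         24   21.546      0.280
Sum = 6.39

6.39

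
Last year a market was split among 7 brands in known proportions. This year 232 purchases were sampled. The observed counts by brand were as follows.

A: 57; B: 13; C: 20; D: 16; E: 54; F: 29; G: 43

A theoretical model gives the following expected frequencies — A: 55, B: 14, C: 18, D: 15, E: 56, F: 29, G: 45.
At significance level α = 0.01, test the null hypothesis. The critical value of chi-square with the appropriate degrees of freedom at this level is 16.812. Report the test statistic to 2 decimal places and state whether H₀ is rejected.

0.59; do not reject

cat         O        E   (O−E)²/E
A          57       55      0.073
B          13       14      0.071
C          20       18      0.222
D          16       15      0.067
E          54       56      0.071
F          29       29      0.000
G          43       45      0.089
Sum = 0.59
df = 6. Since 0.59 < 16.812, we do not reject H₀.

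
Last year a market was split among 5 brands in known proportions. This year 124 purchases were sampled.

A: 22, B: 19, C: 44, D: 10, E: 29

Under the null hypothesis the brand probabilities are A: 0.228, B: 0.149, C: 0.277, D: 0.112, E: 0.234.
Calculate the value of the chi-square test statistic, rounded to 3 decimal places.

5.207

Expected counts E_i = n·p_i: 124×0.228 = 28.272, 124×0.149 = 18.476, 124×0.277 = 34.348, 124×0.112 = 13.888, 124×0.234 = 29.016.
cat         O        E   (O−E)²/E
A          22   28.272     1.3914
B          19   18.476     0.0149
C          44   34.348     2.7123
D          10   13.888     1.0885
E          29   29.016     0.0000
Sum = 5.207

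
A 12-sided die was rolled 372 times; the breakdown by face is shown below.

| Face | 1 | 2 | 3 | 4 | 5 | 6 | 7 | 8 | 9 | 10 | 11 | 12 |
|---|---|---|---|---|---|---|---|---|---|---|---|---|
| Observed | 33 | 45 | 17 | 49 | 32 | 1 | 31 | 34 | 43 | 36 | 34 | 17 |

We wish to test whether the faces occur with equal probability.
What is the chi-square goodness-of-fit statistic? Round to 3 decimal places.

64.645

Expected count for each of the 12 categories: 372/12 = 31.
χ² = (33−31)²/31 + (45−31)²/31 + (17−31)²/31 + (49−31)²/31 + (32−31)²/31 + (1−31)²/31 + (31−31)²/31 + (34−31)²/31 + (43−31)²/31 + (36−31)²/31 + (34−31)²/31 + (17−31)²/31
   = 0.1290 + 6.3226 + 6.3226 + 10.4516 + 0.0323 + 29.0323 + 0.0000 + 0.2903 + 4.6452 + 0.8065 + 0.2903 + 6.3226
Sum = 64.645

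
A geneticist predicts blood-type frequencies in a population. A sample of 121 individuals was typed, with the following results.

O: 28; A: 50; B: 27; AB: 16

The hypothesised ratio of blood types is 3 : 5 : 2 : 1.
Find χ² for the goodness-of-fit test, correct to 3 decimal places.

4.621

Ratio total = 11. Expected counts: 121×3/11 = 33, 121×5/11 = 55, 121×2/11 = 22, 121×1/11 = 11.
cat         O        E   (O−E)²/E
O          28       33     0.7576
A          50       55     0.4545
B          27       22     1.1364
AB         16       11     2.2727
Sum = 4.621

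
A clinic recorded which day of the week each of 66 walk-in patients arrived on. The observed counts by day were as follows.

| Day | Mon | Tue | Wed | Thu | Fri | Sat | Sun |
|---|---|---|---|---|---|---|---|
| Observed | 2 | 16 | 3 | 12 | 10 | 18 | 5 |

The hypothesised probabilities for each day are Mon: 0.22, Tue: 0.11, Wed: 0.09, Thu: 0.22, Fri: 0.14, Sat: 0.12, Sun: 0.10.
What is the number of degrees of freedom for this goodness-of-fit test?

6

There are k = 7 categories and no parameters were estimated from the data, so df = 7 − 1 = 6.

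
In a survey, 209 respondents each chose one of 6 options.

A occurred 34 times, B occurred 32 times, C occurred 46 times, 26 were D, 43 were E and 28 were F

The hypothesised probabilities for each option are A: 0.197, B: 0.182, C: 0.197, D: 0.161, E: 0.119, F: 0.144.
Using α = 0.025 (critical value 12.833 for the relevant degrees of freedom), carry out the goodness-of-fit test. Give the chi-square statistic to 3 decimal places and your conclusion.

17.873; reject

Expected counts E_i = n·p_i: 209×0.197 = 41.173, 209×0.182 = 38.038, 209×0.197 = 41.173, 209×0.161 = 33.649, 209×0.119 = 24.871, 209×0.144 = 30.096.
χ² = (34−41.173)²/41.173 + (32−38.038)²/38.038 + (46−41.173)²/41.173 + (26−33.649)²/33.649 + (43−24.871)²/24.871 + (28−30.096)²/30.096
   = 1.2497 + 0.9584 + 0.5659 + 1.7388 + 13.2146 + 0.1460
Sum = 17.873
df = 5. Since 17.873 > 12.833, we reject H₀.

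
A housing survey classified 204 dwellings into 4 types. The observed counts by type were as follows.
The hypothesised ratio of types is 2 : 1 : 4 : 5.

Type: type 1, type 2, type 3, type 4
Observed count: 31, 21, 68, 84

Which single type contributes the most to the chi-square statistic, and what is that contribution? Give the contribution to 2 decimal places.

type 2, 0.94

Ratio total = 12. Expected counts: 204×2/12 = 34, 204×1/12 = 17, 204×4/12 = 68, 204×5/12 = 85.
cat         O        E   (O−E)²/E
type 1     31       34      0.265
type 2     21       17      0.941
type 3     68       68      0.000
type 4     84       85      0.012
The largest term is for type 2: 0.94.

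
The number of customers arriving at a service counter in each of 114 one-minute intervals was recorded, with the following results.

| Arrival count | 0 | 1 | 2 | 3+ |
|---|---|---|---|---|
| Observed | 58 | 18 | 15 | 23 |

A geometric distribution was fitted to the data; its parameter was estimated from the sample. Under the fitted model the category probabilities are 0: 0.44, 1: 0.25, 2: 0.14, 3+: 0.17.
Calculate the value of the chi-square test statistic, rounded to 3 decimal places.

Expected counts E_i = n·p_i: 114×0.44 = 50.16, 114×0.25 = 28.5, 114×0.14 = 15.96, 114×0.17 = 19.38.
cat         O        E   (O−E)²/E
0          58    50.16     1.2254
1          18     28.5     3.8684
2          15    15.96     0.0577
3+         23    19.38     0.6762
Sum = 5.828

5.828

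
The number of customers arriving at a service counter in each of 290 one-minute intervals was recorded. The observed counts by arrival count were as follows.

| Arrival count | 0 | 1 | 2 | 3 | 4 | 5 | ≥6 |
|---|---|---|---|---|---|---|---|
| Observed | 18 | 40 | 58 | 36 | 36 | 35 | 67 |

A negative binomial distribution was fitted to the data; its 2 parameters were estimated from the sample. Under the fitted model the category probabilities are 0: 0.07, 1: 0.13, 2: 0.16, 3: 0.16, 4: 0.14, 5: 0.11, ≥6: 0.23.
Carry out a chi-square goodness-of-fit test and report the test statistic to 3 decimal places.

6.456

Expected counts E_i = n·p_i: 290×0.07 = 20.3, 290×0.13 = 37.7, 290×0.16 = 46.4, 290×0.16 = 46.4, 290×0.14 = 40.6, 290×0.11 = 31.9, 290×0.23 = 66.7.
cat         O        E   (O−E)²/E
0          18     20.3     0.2606
1          40     37.7     0.1403
2          58     46.4     2.9000
3          36     46.4     2.3310
4          36     40.6     0.5212
5          35     31.9     0.3013
≥6         67     66.7     0.0013
Sum = 6.456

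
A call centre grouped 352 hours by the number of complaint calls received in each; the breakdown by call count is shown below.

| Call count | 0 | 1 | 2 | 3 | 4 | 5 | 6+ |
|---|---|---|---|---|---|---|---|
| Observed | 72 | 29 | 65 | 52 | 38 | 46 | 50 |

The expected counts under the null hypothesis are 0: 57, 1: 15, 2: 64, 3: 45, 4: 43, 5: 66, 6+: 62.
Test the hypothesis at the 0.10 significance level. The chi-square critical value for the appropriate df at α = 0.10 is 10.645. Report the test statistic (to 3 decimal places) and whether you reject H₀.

27.083; reject

cat         O        E   (O−E)²/E
0          72       57     3.9474
1          29       15    13.0667
2          65       64     0.0156
3          52       45     1.0889
4          38       43     0.5814
5          46       66     6.0606
6+         50       62     2.3226
Sum = 27.083
df = 6. Since 27.083 > 10.645, we reject H₀.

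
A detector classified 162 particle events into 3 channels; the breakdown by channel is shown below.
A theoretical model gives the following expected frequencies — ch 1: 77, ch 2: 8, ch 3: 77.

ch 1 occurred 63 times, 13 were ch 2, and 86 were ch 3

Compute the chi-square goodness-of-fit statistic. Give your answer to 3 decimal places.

6.722

χ² = (63−77)²/77 + (13−8)²/8 + (86−77)²/77
   = 2.5455 + 3.1250 + 1.0519
Sum = 6.722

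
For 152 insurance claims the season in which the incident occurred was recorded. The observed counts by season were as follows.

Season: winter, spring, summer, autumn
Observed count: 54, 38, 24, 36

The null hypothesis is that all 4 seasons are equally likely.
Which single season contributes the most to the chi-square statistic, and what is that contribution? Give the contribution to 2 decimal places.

Expected count for each of the 4 categories: 152/4 = 38.
winter: (54 − 38)²/38 = 256/38 = 6.737
spring: (38 − 38)²/38 = 0/38 = 0.000
summer: (24 − 38)²/38 = 196/38 = 5.158
autumn: (36 − 38)²/38 = 4/38 = 0.105
The largest term is for winter: 6.74.

winter, 6.74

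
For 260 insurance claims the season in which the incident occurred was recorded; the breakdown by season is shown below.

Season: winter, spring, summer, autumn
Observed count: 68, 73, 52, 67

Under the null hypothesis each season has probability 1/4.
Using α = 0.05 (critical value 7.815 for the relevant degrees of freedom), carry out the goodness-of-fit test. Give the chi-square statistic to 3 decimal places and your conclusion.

Expected count for each of the 4 categories: 260/4 = 65.
χ² = (68−65)²/65 + (73−65)²/65 + (52−65)²/65 + (67−65)²/65
   = 0.1385 + 0.9846 + 2.6000 + 0.0615
Sum = 3.785
df = 3. Since 3.785 < 7.815, we do not reject H₀.

3.785; do not reject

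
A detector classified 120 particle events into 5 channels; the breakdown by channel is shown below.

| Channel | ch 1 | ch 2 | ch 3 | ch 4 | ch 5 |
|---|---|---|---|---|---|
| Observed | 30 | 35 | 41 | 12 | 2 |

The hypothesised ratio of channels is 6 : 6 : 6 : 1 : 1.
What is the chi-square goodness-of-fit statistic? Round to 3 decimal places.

Ratio total = 20. Expected counts: 120×6/20 = 36, 120×6/20 = 36, 120×6/20 = 36, 120×1/20 = 6, 120×1/20 = 6.
cat         O        E   (O−E)²/E
ch 1       30       36     1.0000
ch 2       35       36     0.0278
ch 3       41       36     0.6944
ch 4       12        6     6.0000
ch 5        2        6     2.6667
Sum = 10.389

10.389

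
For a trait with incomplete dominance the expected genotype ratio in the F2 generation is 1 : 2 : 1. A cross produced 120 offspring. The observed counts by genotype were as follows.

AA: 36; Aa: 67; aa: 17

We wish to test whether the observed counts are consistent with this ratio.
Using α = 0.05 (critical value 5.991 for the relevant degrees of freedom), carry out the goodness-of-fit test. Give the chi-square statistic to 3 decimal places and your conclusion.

Ratio total = 4. Expected counts: 120×1/4 = 30, 120×2/4 = 60, 120×1/4 = 30.
cat         O        E   (O−E)²/E
AA         36       30     1.2000
Aa         67       60     0.8167
aa         17       30     5.6333
Sum = 7.650
df = 2. Since 7.650 > 5.991, we reject H₀.

7.650; reject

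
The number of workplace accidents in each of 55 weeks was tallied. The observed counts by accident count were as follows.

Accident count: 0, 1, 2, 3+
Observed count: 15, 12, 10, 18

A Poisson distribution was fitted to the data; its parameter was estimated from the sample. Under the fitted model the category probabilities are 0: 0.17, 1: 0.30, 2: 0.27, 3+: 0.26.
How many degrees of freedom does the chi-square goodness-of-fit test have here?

2

There are k = 4 categories and 1 parameter estimated from the data, so df = 4 − 1 − 1 = 2.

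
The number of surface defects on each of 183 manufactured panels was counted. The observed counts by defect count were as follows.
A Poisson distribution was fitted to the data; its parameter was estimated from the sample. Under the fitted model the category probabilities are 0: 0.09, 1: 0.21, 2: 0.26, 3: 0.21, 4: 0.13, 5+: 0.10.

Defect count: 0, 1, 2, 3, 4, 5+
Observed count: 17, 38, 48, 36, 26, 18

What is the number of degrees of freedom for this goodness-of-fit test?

There are k = 6 categories and 1 parameter estimated from the data, so df = 6 − 1 − 1 = 4.

4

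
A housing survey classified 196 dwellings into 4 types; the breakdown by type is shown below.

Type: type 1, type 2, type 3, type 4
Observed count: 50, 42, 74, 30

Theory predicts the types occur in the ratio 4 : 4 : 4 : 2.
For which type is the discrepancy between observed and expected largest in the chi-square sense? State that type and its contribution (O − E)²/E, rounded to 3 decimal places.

type 3, 5.786

Ratio total = 14. Expected counts: 196×4/14 = 56, 196×4/14 = 56, 196×4/14 = 56, 196×2/14 = 28.
type 1: (50 − 56)²/56 = 36/56 = 0.6429
type 2: (42 − 56)²/56 = 196/56 = 3.5000
type 3: (74 − 56)²/56 = 324/56 = 5.7857
type 4: (30 − 28)²/28 = 4/28 = 0.1429
The largest term is for type 3: 5.786.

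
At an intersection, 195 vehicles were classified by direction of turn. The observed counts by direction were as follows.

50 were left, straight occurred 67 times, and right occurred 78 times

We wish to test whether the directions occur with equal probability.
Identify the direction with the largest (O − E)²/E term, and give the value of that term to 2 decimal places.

left, 3.46

Expected count for each of the 3 categories: 195/3 = 65.
χ² = (50−65)²/65 + (67−65)²/65 + (78−65)²/65
   = 3.462 + 0.062 + 2.600
The largest term is for left: 3.46.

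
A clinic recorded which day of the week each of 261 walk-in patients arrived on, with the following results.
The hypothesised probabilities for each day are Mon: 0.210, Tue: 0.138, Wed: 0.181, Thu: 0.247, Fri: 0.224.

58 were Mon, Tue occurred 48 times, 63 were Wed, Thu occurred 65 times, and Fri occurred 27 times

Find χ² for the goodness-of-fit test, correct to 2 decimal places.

Expected counts E_i = n·p_i: 261×0.210 = 54.81, 261×0.138 = 36.018, 261×0.181 = 47.241, 261×0.247 = 64.467, 261×0.224 = 58.464.
χ² = (58−54.81)²/54.81 + (48−36.018)²/36.018 + (63−47.241)²/47.241 + (65−64.467)²/64.467 + (27−58.464)²/58.464
   = 0.186 + 3.986 + 5.257 + 0.004 + 16.933
Sum = 26.37

26.37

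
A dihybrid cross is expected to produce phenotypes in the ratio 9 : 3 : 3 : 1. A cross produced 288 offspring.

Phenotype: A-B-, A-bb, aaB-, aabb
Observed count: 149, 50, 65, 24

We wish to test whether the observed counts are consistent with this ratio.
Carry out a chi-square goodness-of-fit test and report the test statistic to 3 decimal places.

Ratio total = 16. Expected counts: 288×9/16 = 162, 288×3/16 = 54, 288×3/16 = 54, 288×1/16 = 18.
χ² = (149−162)²/162 + (50−54)²/54 + (65−54)²/54 + (24−18)²/18
   = 1.0432 + 0.2963 + 2.2407 + 2.0000
Sum = 5.580

5.580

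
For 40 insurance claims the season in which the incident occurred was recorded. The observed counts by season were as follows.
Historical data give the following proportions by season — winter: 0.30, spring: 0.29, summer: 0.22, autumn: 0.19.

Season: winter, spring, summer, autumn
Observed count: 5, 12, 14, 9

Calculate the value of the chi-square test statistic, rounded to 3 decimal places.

7.428

Expected counts E_i = n·p_i: 40×0.30 = 12, 40×0.29 = 11.6, 40×0.22 = 8.8, 40×0.19 = 7.6.
winter: (5 − 12)²/12 = 49/12 = 4.0833
spring: (12 − 11.6)²/11.6 = 0.16/11.6 = 0.0138
summer: (14 − 8.8)²/8.8 = 27.04/8.8 = 3.0727
autumn: (9 − 7.6)²/7.6 = 1.96/7.6 = 0.2579
Sum = 7.428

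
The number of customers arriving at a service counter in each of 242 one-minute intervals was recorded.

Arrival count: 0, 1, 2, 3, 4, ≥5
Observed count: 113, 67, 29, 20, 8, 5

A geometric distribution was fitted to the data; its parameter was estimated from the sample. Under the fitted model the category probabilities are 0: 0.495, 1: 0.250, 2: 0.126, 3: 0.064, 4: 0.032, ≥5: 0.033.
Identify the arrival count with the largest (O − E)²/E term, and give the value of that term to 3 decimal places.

Expected counts E_i = n·p_i: 242×0.495 = 119.79, 242×0.250 = 60.5, 242×0.126 = 30.492, 242×0.064 = 15.488, 242×0.032 = 7.744, 242×0.033 = 7.986.
0: (113 − 119.79)²/119.79 = 46.1041/119.79 = 0.3849
1: (67 − 60.5)²/60.5 = 42.25/60.5 = 0.6983
2: (29 − 30.492)²/30.492 = 2.226064/30.492 = 0.0730
3: (20 − 15.488)²/15.488 = 20.358144/15.488 = 1.3144
4: (8 − 7.744)²/7.744 = 0.065536/7.744 = 0.0085
≥5: (5 − 7.986)²/7.986 = 8.916196/7.986 = 1.1165
The largest term is for 3: 1.314.

3, 1.314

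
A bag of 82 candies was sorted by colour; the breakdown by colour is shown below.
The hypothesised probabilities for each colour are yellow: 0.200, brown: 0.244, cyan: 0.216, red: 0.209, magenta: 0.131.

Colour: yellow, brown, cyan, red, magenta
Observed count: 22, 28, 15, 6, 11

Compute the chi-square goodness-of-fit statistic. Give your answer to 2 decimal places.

12.76

Expected counts E_i = n·p_i: 82×0.200 = 16.4, 82×0.244 = 20.008, 82×0.216 = 17.712, 82×0.209 = 17.138, 82×0.131 = 10.742.
cat          O        E   (O−E)²/E
yellow      22     16.4      1.912
brown       28   20.008      3.192
cyan        15   17.712      0.415
red          6   17.138      7.239
magenta     11   10.742      0.006
Sum = 12.76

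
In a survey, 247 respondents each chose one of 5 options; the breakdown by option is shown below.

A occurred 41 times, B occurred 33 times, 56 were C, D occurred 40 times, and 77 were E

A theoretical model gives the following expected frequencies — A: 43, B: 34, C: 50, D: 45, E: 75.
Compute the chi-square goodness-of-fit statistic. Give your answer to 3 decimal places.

1.451

cat         O        E   (O−E)²/E
A          41       43     0.0930
B          33       34     0.0294
C          56       50     0.7200
D          40       45     0.5556
E          77       75     0.0533
Sum = 1.451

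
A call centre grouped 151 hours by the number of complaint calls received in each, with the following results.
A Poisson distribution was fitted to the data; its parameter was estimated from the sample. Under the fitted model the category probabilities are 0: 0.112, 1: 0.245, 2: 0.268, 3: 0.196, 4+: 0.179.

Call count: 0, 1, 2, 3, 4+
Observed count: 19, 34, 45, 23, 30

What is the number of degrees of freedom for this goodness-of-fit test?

3

There are k = 5 categories and 1 parameter estimated from the data, so df = 5 − 1 − 1 = 3.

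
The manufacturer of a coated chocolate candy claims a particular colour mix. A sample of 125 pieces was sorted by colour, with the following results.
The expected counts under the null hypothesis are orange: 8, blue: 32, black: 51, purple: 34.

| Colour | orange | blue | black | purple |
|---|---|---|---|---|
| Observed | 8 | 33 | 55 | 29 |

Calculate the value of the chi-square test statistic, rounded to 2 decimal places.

1.08

orange: (8 − 8)²/8 = 0/8 = 0.000
blue: (33 − 32)²/32 = 1/32 = 0.031
black: (55 − 51)²/51 = 16/51 = 0.314
purple: (29 − 34)²/34 = 25/34 = 0.735
Sum = 1.08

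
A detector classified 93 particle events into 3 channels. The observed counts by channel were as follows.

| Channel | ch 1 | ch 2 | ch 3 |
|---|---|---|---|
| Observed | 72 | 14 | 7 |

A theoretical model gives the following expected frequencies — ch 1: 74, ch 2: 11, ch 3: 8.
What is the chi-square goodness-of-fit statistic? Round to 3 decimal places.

0.997

χ² = (72−74)²/74 + (14−11)²/11 + (7−8)²/8
   = 0.0541 + 0.8182 + 0.1250
Sum = 0.997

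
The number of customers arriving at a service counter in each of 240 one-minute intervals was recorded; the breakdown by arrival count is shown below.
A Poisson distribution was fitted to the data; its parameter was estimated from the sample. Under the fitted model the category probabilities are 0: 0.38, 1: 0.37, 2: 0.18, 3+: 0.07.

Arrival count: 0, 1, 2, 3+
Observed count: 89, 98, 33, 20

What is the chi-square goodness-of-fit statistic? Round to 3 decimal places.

Expected counts E_i = n·p_i: 240×0.38 = 91.2, 240×0.37 = 88.8, 240×0.18 = 43.2, 240×0.07 = 16.8.
0: (89 − 91.2)²/91.2 = 4.84/91.2 = 0.0531
1: (98 − 88.8)²/88.8 = 84.64/88.8 = 0.9532
2: (33 − 43.2)²/43.2 = 104.04/43.2 = 2.4083
3+: (20 − 16.8)²/16.8 = 10.24/16.8 = 0.6095
Sum = 4.024

4.024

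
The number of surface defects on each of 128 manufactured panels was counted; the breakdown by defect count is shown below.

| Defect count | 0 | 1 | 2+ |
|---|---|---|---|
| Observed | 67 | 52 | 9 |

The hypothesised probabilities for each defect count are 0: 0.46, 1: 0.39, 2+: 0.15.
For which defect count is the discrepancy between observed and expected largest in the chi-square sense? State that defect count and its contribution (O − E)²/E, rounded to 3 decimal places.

Expected counts E_i = n·p_i: 128×0.46 = 58.88, 128×0.39 = 49.92, 128×0.15 = 19.2.
0: (67 − 58.88)²/58.88 = 65.9344/58.88 = 1.1198
1: (52 − 49.92)²/49.92 = 4.3264/49.92 = 0.0867
2+: (9 − 19.2)²/19.2 = 104.04/19.2 = 5.4188
The largest term is for 2+: 5.419.

2+, 5.419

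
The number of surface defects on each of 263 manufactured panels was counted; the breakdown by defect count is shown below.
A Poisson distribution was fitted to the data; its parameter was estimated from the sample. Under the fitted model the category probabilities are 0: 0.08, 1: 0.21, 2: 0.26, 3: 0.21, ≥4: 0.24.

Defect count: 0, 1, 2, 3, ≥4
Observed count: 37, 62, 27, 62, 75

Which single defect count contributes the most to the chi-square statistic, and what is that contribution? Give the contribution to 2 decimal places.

Expected counts E_i = n·p_i: 263×0.08 = 21.04, 263×0.21 = 55.23, 263×0.26 = 68.38, 263×0.21 = 55.23, 263×0.24 = 63.12.
χ² = (37−21.04)²/21.04 + (62−55.23)²/55.23 + (27−68.38)²/68.38 + (62−55.23)²/55.23 + (75−63.12)²/63.12
   = 12.107 + 0.830 + 25.041 + 0.830 + 2.236
The largest term is for 2: 25.04.

2, 25.04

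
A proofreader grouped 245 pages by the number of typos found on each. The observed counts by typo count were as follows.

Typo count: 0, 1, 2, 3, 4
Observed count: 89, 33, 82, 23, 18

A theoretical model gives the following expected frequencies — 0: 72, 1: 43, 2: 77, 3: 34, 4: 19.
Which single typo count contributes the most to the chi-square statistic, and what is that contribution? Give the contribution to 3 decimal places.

cat         O        E   (O−E)²/E
0          89       72     4.0139
1          33       43     2.3256
2          82       77     0.3247
3          23       34     3.5588
4          18       19     0.0526
The largest term is for 0: 4.014.

0, 4.014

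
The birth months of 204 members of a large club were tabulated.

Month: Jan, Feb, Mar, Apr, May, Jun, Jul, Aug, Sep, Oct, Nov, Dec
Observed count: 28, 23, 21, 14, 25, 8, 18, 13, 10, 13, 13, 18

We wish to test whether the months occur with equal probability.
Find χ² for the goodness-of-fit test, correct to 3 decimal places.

25.059

Under H₀ each category has probability 1/12, so each expected count is 204/12 = 17.
cat         O        E   (O−E)²/E
Jan        28       17     7.1176
Feb        23       17     2.1176
Mar        21       17     0.9412
Apr        14       17     0.5294
May        25       17     3.7647
Jun         8       17     4.7647
Jul        18       17     0.0588
Aug        13       17     0.9412
Sep        10       17     2.8824
Oct        13       17     0.9412
Nov        13       17     0.9412
Dec        18       17     0.0588
Sum = 25.059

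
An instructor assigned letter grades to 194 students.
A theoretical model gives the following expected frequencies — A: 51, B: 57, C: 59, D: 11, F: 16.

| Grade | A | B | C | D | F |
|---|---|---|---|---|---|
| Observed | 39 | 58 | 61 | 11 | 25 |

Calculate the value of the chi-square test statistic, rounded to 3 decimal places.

A: (39 − 51)²/51 = 144/51 = 2.8235
B: (58 − 57)²/57 = 1/57 = 0.0175
C: (61 − 59)²/59 = 4/59 = 0.0678
D: (11 − 11)²/11 = 0/11 = 0.0000
F: (25 − 16)²/16 = 81/16 = 5.0625
Sum = 7.971

7.971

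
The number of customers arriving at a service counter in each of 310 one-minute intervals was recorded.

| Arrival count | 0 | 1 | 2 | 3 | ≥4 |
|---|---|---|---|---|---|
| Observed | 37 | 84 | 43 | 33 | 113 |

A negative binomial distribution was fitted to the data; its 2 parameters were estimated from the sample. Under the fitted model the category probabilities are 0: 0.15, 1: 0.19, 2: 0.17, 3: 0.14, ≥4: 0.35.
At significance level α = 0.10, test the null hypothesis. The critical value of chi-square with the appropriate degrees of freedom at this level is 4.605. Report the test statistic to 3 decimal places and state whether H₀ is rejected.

17.101; reject

Expected counts E_i = n·p_i: 310×0.15 = 46.5, 310×0.19 = 58.9, 310×0.17 = 52.7, 310×0.14 = 43.4, 310×0.35 = 108.5.
0: (37 − 46.5)²/46.5 = 90.25/46.5 = 1.9409
1: (84 − 58.9)²/58.9 = 630.01/58.9 = 10.6963
2: (43 − 52.7)²/52.7 = 94.09/52.7 = 1.7854
3: (33 − 43.4)²/43.4 = 108.16/43.4 = 2.4922
≥4: (113 − 108.5)²/108.5 = 20.25/108.5 = 0.1866
Sum = 17.101
df = 2. Since 17.101 > 4.605, we reject H₀.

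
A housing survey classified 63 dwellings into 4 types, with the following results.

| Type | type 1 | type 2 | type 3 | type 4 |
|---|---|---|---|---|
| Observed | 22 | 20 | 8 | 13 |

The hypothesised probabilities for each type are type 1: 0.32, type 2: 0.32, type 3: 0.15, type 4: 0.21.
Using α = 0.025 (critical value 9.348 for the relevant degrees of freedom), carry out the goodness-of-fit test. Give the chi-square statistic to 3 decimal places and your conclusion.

Expected counts E_i = n·p_i: 63×0.32 = 20.16, 63×0.32 = 20.16, 63×0.15 = 9.45, 63×0.21 = 13.23.
χ² = (22−20.16)²/20.16 + (20−20.16)²/20.16 + (8−9.45)²/9.45 + (13−13.23)²/13.23
   = 0.1679 + 0.0013 + 0.2225 + 0.0040
Sum = 0.396
df = 3. Since 0.396 < 9.348, we do not reject H₀.

0.396; do not reject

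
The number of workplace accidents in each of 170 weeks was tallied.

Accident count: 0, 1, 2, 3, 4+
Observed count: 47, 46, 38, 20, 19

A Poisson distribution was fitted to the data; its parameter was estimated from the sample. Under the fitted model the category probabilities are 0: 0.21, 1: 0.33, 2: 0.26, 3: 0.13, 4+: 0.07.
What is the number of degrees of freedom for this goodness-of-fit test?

There are k = 5 categories and 1 parameter estimated from the data, so df = 5 − 1 − 1 = 3.

3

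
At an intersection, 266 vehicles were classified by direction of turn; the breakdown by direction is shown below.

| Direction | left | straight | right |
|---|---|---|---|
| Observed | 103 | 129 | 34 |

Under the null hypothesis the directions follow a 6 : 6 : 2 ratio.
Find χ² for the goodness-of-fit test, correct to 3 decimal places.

3.456

Ratio total = 14. Expected counts: 266×6/14 = 114, 266×6/14 = 114, 266×2/14 = 38.
left: (103 − 114)²/114 = 121/114 = 1.0614
straight: (129 − 114)²/114 = 225/114 = 1.9737
right: (34 − 38)²/38 = 16/38 = 0.4211
Sum = 3.456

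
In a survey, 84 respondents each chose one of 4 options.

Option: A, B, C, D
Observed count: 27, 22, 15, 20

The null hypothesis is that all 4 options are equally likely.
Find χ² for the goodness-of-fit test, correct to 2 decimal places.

Under H₀ each category has probability 1/4, so each expected count is 84/4 = 21.
cat         O        E   (O−E)²/E
A          27       21      1.714
B          22       21      0.048
C          15       21      1.714
D          20       21      0.048
Sum = 3.52

3.52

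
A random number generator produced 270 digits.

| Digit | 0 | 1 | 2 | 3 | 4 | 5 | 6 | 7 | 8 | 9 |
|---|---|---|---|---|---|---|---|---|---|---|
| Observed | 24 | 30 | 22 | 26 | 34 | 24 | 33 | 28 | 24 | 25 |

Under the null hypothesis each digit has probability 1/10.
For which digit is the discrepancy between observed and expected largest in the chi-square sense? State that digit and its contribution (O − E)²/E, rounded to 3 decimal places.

4, 1.815

Expected count for each of the 10 categories: 270/10 = 27.
χ² = (24−27)²/27 + (30−27)²/27 + (22−27)²/27 + (26−27)²/27 + (34−27)²/27 + (24−27)²/27 + (33−27)²/27 + (28−27)²/27 + (24−27)²/27 + (25−27)²/27
   = 0.3333 + 0.3333 + 0.9259 + 0.0370 + 1.8148 + 0.3333 + 1.3333 + 0.0370 + 0.3333 + 0.1481
The largest term is for 4: 1.815.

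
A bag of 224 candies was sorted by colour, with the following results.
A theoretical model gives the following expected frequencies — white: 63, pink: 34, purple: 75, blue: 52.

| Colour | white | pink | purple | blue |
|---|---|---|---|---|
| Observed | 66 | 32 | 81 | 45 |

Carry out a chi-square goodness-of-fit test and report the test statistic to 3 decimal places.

1.683

χ² = (66−63)²/63 + (32−34)²/34 + (81−75)²/75 + (45−52)²/52
   = 0.1429 + 0.1176 + 0.4800 + 0.9423
Sum = 1.683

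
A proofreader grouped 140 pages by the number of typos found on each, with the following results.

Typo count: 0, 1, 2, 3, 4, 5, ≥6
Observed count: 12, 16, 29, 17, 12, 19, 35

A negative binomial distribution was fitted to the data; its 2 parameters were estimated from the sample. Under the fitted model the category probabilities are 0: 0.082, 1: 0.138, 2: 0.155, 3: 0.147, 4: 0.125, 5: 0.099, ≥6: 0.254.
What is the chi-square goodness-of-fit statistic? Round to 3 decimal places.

7.316

Expected counts E_i = n·p_i: 140×0.082 = 11.48, 140×0.138 = 19.32, 140×0.155 = 21.7, 140×0.147 = 20.58, 140×0.125 = 17.5, 140×0.099 = 13.86, 140×0.254 = 35.56.
0: (12 − 11.48)²/11.48 = 0.2704/11.48 = 0.0236
1: (16 − 19.32)²/19.32 = 11.0224/19.32 = 0.5705
2: (29 − 21.7)²/21.7 = 53.29/21.7 = 2.4558
3: (17 − 20.58)²/20.58 = 12.8164/20.58 = 0.6228
4: (12 − 17.5)²/17.5 = 30.25/17.5 = 1.7286
5: (19 − 13.86)²/13.86 = 26.4196/13.86 = 1.9062
≥6: (35 − 35.56)²/35.56 = 0.3136/35.56 = 0.0088
Sum = 7.316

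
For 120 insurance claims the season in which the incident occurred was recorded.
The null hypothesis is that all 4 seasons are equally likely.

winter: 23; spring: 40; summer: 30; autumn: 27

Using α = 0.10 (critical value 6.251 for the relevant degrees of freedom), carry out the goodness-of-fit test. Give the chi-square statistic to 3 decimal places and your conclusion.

Under H₀ each category has probability 1/4, so each expected count is 120/4 = 30.
winter: (23 − 30)²/30 = 49/30 = 1.6333
spring: (40 − 30)²/30 = 100/30 = 3.3333
summer: (30 − 30)²/30 = 0/30 = 0.0000
autumn: (27 − 30)²/30 = 9/30 = 0.3000
Sum = 5.267
df = 3. Since 5.267 < 6.251, we do not reject H₀.

5.267; do not reject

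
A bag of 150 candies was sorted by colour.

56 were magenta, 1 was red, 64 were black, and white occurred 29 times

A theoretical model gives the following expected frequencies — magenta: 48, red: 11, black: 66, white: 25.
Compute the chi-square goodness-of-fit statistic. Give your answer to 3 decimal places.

11.125

χ² = (56−48)²/48 + (1−11)²/11 + (64−66)²/66 + (29−25)²/25
   = 1.3333 + 9.0909 + 0.0606 + 0.6400
Sum = 11.125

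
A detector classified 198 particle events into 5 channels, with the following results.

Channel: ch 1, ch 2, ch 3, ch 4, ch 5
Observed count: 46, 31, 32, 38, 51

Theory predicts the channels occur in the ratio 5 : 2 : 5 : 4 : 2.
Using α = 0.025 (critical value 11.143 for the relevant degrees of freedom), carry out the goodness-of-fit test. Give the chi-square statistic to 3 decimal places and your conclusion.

53.818; reject

Ratio total = 18. Expected counts: 198×5/18 = 55, 198×2/18 = 22, 198×5/18 = 55, 198×4/18 = 44, 198×2/18 = 22.
cat         O        E   (O−E)²/E
ch 1       46       55     1.4727
ch 2       31       22     3.6818
ch 3       32       55     9.6182
ch 4       38       44     0.8182
ch 5       51       22    38.2273
Sum = 53.818
df = 4. Since 53.818 > 11.143, we reject H₀.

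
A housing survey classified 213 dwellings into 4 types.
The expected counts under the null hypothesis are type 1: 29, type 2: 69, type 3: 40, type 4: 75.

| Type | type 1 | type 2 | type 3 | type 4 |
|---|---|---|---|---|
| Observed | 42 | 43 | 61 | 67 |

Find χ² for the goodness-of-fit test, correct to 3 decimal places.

27.503

χ² = (42−29)²/29 + (43−69)²/69 + (61−40)²/40 + (67−75)²/75
   = 5.8276 + 9.7971 + 11.0250 + 0.8533
Sum = 27.503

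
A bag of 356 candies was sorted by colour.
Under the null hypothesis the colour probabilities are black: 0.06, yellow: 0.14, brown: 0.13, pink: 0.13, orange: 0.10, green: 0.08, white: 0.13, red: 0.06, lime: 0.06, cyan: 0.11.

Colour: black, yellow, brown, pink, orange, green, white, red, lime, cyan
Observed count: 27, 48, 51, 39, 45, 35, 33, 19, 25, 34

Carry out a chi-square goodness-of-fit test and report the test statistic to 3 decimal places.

12.530

Expected counts E_i = n·p_i: 356×0.06 = 21.36, 356×0.14 = 49.84, 356×0.13 = 46.28, 356×0.13 = 46.28, 356×0.10 = 35.6, 356×0.08 = 28.48, 356×0.13 = 46.28, 356×0.06 = 21.36, 356×0.06 = 21.36, 356×0.11 = 39.16.
cat         O        E   (O−E)²/E
black      27    21.36     1.4892
yellow     48    49.84     0.0679
brown      51    46.28     0.4814
pink       39    46.28     1.1452
orange     45     35.6     2.4820
green      35    28.48     1.4926
white      33    46.28     3.8107
red        19    21.36     0.2607
lime       25    21.36     0.6203
cyan       34    39.16     0.6799
Sum = 12.530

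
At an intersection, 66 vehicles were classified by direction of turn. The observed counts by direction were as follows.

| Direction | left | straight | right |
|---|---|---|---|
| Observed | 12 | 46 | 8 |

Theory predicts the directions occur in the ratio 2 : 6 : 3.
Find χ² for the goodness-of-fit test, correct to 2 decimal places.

8.33

Ratio total = 11. Expected counts: 66×2/11 = 12, 66×6/11 = 36, 66×3/11 = 18.
left: (12 − 12)²/12 = 0/12 = 0.000
straight: (46 − 36)²/36 = 100/36 = 2.778
right: (8 − 18)²/18 = 100/18 = 5.556
Sum = 8.33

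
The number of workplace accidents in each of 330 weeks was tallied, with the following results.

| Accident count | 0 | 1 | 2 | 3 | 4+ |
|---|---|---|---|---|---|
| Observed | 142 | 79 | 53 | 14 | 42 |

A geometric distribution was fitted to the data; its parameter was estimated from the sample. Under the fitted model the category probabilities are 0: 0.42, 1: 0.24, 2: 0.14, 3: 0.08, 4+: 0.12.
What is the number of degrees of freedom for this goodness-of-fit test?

There are k = 5 categories and 1 parameter estimated from the data, so df = 5 − 1 − 1 = 3.

3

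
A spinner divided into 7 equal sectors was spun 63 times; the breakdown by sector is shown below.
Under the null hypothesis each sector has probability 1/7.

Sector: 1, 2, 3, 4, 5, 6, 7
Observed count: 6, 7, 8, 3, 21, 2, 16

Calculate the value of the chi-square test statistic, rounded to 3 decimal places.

32.444

Expected count for each of the 7 categories: 63/7 = 9.
χ² = (6−9)²/9 + (7−9)²/9 + (8−9)²/9 + (3−9)²/9 + (21−9)²/9 + (2−9)²/9 + (16−9)²/9
   = 1.0000 + 0.4444 + 0.1111 + 4.0000 + 16.0000 + 5.4444 + 5.4444
Sum = 32.444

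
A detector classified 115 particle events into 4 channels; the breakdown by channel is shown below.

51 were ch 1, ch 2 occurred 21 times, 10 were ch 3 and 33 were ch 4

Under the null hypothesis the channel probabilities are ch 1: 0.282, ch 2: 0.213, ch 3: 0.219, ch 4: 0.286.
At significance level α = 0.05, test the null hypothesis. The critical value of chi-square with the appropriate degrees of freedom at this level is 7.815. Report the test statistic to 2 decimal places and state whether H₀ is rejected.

Expected counts E_i = n·p_i: 115×0.282 = 32.43, 115×0.213 = 24.495, 115×0.219 = 25.185, 115×0.286 = 32.89.
ch 1: (51 − 32.43)²/32.43 = 344.8449/32.43 = 10.634
ch 2: (21 − 24.495)²/24.495 = 12.215025/24.495 = 0.499
ch 3: (10 − 25.185)²/25.185 = 230.584225/25.185 = 9.156
ch 4: (33 − 32.89)²/32.89 = 0.0121/32.89 = 0.000
Sum = 20.29
df = 3. Since 20.29 > 7.815, we reject H₀.

20.29; reject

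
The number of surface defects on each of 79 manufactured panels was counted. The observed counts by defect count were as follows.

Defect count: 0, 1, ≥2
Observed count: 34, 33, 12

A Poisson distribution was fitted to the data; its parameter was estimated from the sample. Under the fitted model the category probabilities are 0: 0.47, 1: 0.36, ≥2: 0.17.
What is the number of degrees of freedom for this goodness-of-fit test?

There are k = 3 categories and 1 parameter estimated from the data, so df = 3 − 1 − 1 = 1.

1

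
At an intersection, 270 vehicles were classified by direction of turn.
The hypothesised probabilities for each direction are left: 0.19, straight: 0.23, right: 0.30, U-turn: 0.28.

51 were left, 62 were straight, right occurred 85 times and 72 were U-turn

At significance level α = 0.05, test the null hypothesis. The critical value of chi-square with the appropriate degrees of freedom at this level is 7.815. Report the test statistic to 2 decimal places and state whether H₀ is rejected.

Expected counts E_i = n·p_i: 270×0.19 = 51.3, 270×0.23 = 62.1, 270×0.30 = 81, 270×0.28 = 75.6.
left: (51 − 51.3)²/51.3 = 0.09/51.3 = 0.002
straight: (62 − 62.1)²/62.1 = 0.01/62.1 = 0.000
right: (85 − 81)²/81 = 16/81 = 0.198
U-turn: (72 − 75.6)²/75.6 = 12.96/75.6 = 0.171
Sum = 0.37
df = 3. Since 0.37 < 7.815, we do not reject H₀.

0.37; do not reject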